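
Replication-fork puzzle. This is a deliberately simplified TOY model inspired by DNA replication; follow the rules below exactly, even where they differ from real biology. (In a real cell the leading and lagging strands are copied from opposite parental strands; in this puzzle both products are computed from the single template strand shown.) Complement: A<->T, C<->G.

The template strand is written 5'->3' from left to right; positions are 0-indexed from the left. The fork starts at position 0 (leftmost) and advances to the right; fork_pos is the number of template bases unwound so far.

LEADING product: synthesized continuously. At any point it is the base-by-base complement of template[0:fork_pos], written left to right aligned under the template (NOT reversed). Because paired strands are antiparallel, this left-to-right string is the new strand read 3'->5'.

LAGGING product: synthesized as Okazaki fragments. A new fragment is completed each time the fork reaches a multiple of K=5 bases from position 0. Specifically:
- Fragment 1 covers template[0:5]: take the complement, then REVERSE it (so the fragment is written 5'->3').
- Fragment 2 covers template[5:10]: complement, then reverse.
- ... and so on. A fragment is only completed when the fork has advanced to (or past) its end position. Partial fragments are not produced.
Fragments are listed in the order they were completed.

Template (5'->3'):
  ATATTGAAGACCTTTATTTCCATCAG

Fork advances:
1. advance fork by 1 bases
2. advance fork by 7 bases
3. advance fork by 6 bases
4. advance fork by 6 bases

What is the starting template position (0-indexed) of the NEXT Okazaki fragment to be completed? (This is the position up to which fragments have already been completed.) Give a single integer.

Step 1: advance 1 -> fork_pos = 0 + 1 = 1. Next multiple of 5 is 5 (not reached); still 0 fragment(s).
Step 2: advance 7 -> fork_pos = 1 + 7 = 8. Reached multiple(s) of 5: 5 -> fragment 1 completed (1 total).
Step 3: advance 6 -> fork_pos = 8 + 6 = 14. Reached multiple(s) of 5: 10 -> fragment 2 completed (2 total).
Step 4: advance 6 -> fork_pos = 14 + 6 = 20. Reached multiple(s) of 5: 15, 20 -> fragments 3-4 completed (4 total).
4 fragment(s) completed, covering template[0:20] (4 x 5 = 20). The next fragment, fragment 5, covers template[20:25], so it starts at position 20.

Answer: 20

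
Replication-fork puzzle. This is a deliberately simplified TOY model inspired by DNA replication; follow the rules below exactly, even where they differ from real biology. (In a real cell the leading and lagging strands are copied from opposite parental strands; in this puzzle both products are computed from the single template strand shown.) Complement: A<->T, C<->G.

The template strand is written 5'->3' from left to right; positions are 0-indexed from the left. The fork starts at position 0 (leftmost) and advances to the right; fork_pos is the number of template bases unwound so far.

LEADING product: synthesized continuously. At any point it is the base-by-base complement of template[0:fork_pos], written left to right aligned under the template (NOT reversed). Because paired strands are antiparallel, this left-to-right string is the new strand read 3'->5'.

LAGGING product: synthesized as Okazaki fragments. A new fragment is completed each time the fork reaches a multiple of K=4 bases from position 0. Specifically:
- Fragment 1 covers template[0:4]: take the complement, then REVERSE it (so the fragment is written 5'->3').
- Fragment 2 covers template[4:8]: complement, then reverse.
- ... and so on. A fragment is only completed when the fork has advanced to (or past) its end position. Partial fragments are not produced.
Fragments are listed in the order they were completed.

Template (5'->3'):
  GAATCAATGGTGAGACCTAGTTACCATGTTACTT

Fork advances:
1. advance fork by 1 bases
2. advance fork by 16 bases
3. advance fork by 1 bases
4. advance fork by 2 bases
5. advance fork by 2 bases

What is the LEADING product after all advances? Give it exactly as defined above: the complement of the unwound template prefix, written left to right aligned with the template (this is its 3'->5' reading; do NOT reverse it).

Answer: CTTAGTTACCACTCTGGATCAA

Derivation:
Step 1: advance 1 -> fork_pos = 0 + 1 = 1.
Step 2: advance 16 -> fork_pos = 1 + 16 = 17.
Step 3: advance 1 -> fork_pos = 17 + 1 = 18.
Step 4: advance 2 -> fork_pos = 18 + 2 = 20.
Step 5: advance 2 -> fork_pos = 20 + 2 = 22.
Unwound prefix: template[0:22] = GAATCAATGGTGAGACCTAGTT
Complement it base by base (A<->T, C<->G), keeping left-to-right order:
  [0:5] GAATC -> CTTAG
  [5:10] AATGG -> TTACC
  [10:15] TGAGA -> ACTCT
  [15:20] CCTAG -> GGATC
  [20:22] TT -> AA
Concatenate: CTTAGTTACCACTCTGGATCAA (length 22; written aligned with the template, i.e. 3'->5').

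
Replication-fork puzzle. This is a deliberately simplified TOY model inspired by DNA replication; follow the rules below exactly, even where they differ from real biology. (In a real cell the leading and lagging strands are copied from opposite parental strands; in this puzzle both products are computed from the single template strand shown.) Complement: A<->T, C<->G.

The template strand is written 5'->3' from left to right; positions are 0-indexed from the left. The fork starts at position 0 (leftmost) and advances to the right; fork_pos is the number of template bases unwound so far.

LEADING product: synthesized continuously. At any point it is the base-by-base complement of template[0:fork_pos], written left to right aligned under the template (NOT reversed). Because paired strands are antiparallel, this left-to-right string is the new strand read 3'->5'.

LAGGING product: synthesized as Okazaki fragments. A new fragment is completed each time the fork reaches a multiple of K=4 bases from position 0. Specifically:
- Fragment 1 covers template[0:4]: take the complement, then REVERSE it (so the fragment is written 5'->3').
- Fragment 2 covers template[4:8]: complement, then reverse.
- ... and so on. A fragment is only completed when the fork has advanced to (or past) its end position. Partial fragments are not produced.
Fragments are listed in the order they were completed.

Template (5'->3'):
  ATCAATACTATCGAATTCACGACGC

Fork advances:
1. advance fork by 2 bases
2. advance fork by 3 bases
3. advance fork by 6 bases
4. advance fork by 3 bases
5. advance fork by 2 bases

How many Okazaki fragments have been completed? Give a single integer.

Answer: 4

Derivation:
Step 1: advance 2 -> fork_pos = 0 + 2 = 2. Next multiple of 4 is 4 (not reached); still 0 fragment(s).
Step 2: advance 3 -> fork_pos = 2 + 3 = 5. Reached multiple(s) of 4: 4 -> fragment 1 completed (1 total).
Step 3: advance 6 -> fork_pos = 5 + 6 = 11. Reached multiple(s) of 4: 8 -> fragment 2 completed (2 total).
Step 4: advance 3 -> fork_pos = 11 + 3 = 14. Reached multiple(s) of 4: 12 -> fragment 3 completed (3 total).
Step 5: advance 2 -> fork_pos = 14 + 2 = 16. Reached multiple(s) of 4: 16 -> fragment 4 completed (4 total).
Check: final fork_pos = 16; the multiples of 4 that are <= 16 are 4..16 -> 16 // 4 = 4 completed fragment(s).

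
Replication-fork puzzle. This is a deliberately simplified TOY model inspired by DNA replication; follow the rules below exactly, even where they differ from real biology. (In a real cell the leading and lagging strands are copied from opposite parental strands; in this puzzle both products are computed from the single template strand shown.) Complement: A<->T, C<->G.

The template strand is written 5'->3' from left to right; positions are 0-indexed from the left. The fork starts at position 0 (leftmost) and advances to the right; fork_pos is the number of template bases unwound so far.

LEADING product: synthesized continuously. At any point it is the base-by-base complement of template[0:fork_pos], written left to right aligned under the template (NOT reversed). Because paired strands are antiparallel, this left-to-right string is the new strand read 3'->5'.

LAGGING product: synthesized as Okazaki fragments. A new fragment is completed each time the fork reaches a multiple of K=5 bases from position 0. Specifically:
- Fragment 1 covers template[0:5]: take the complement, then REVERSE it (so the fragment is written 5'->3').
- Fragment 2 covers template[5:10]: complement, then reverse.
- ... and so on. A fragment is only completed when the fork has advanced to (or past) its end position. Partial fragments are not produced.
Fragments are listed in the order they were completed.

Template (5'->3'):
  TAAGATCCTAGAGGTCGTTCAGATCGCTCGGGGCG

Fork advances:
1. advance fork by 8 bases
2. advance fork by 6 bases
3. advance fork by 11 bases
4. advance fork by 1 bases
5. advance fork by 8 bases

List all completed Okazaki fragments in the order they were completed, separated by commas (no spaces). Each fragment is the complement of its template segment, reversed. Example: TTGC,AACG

Answer: TCTTA,TAGGA,ACCTC,GAACG,GATCT,CGAGC

Derivation:
Step 1: advance 8 -> fork_pos = 0 + 8 = 8. Reached multiple(s) of 5: 5 -> fragment 1 completed (1 total).
Step 2: advance 6 -> fork_pos = 8 + 6 = 14. Reached multiple(s) of 5: 10 -> fragment 2 completed (2 total).
Step 3: advance 11 -> fork_pos = 14 + 11 = 25. Reached multiple(s) of 5: 15, 20, 25 -> fragments 3-5 completed (5 total).
Step 4: advance 1 -> fork_pos = 25 + 1 = 26. Next multiple of 5 is 30 (not reached); still 5 fragment(s).
Step 5: advance 8 -> fork_pos = 26 + 8 = 34. Reached multiple(s) of 5: 30 -> fragment 6 completed (6 total).
Final fork_pos = 34, so 6 fragment(s) are complete. Build each: template segment -> complement -> reverse.
Fragment 1: template[0:5] = TAAGA -> complement ATTCT -> reversed TCTTA
Fragment 2: template[5:10] = TCCTA -> complement AGGAT -> reversed TAGGA
Fragment 3: template[10:15] = GAGGT -> complement CTCCA -> reversed ACCTC
Fragment 4: template[15:20] = CGTTC -> complement GCAAG -> reversed GAACG
Fragment 5: template[20:25] = AGATC -> complement TCTAG -> reversed GATCT
Fragment 6: template[25:30] = GCTCG -> complement CGAGC -> reversed CGAGC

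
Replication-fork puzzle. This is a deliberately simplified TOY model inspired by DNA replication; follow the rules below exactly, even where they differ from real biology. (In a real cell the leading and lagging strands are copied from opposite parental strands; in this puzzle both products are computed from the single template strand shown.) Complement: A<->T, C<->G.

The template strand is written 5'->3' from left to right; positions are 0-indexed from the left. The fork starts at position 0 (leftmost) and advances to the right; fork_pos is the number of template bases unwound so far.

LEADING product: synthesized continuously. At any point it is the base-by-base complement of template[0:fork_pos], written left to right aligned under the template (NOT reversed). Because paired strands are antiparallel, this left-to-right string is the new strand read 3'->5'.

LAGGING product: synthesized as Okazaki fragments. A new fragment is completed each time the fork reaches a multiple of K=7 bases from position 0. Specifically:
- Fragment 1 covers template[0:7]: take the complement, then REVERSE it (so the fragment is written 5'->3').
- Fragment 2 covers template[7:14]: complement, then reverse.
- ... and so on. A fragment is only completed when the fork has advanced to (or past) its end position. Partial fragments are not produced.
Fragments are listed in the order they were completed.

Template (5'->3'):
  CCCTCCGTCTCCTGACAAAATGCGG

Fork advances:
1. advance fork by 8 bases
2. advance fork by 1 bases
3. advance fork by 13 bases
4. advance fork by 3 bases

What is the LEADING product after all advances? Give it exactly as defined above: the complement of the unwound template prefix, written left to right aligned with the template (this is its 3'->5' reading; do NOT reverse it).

Step 1: advance 8 -> fork_pos = 0 + 8 = 8.
Step 2: advance 1 -> fork_pos = 8 + 1 = 9.
Step 3: advance 13 -> fork_pos = 9 + 13 = 22.
Step 4: advance 3 -> fork_pos = 22 + 3 = 25.
Unwound prefix: template[0:25] = CCCTCCGTCTCCTGACAAAATGCGG
Complement it base by base (A<->T, C<->G), keeping left-to-right order:
  [0:5] CCCTC -> GGGAG
  [5:10] CGTCT -> GCAGA
  [10:15] CCTGA -> GGACT
  [15:20] CAAAA -> GTTTT
  [20:25] TGCGG -> ACGCC
Concatenate: GGGAGGCAGAGGACTGTTTTACGCC (length 25; written aligned with the template, i.e. 3'->5').

Answer: GGGAGGCAGAGGACTGTTTTACGCC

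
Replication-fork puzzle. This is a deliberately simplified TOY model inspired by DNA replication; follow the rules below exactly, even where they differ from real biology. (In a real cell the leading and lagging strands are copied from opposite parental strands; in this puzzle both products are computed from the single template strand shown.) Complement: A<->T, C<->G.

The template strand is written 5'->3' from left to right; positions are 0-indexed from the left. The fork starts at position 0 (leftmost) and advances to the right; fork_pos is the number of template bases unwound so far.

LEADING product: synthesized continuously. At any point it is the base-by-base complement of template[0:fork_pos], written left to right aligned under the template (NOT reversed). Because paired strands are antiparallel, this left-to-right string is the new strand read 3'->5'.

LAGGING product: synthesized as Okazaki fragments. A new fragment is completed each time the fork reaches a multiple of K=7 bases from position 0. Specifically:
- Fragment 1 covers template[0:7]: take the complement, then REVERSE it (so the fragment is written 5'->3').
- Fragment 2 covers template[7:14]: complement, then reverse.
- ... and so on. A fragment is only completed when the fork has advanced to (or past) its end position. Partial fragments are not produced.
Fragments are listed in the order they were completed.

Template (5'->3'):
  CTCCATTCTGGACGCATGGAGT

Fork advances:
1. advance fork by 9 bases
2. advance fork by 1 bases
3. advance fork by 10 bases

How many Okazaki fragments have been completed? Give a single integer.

Answer: 2

Derivation:
Step 1: advance 9 -> fork_pos = 0 + 9 = 9. Reached multiple(s) of 7: 7 -> fragment 1 completed (1 total).
Step 2: advance 1 -> fork_pos = 9 + 1 = 10. Next multiple of 7 is 14 (not reached); still 1 fragment(s).
Step 3: advance 10 -> fork_pos = 10 + 10 = 20. Reached multiple(s) of 7: 14 -> fragment 2 completed (2 total).
Check: final fork_pos = 20; the multiples of 7 that are <= 20 are 7..14 -> 20 // 7 = 2 completed fragment(s).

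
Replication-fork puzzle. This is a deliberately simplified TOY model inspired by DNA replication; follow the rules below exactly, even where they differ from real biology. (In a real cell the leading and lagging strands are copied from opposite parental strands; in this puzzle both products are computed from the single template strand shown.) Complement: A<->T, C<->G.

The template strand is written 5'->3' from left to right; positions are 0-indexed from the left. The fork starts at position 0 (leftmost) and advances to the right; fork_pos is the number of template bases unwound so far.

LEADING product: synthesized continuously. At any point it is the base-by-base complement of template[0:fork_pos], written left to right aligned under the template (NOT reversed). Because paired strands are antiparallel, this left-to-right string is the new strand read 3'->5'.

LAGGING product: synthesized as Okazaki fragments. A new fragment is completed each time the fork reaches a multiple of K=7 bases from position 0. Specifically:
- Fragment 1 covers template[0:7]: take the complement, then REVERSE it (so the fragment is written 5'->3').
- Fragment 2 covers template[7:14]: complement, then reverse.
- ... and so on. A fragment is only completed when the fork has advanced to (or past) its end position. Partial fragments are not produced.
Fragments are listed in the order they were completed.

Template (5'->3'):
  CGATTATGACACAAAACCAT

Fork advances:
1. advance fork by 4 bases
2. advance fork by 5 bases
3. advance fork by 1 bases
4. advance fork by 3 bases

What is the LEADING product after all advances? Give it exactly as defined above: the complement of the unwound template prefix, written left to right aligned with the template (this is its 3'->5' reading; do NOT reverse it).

Answer: GCTAATACTGTGT

Derivation:
Step 1: advance 4 -> fork_pos = 0 + 4 = 4.
Step 2: advance 5 -> fork_pos = 4 + 5 = 9.
Step 3: advance 1 -> fork_pos = 9 + 1 = 10.
Step 4: advance 3 -> fork_pos = 10 + 3 = 13.
Unwound prefix: template[0:13] = CGATTATGACACA
Complement it base by base (A<->T, C<->G), keeping left-to-right order:
  [0:5] CGATT -> GCTAA
  [5:10] ATGAC -> TACTG
  [10:13] ACA -> TGT
Concatenate: GCTAATACTGTGT (length 13; written aligned with the template, i.e. 3'->5').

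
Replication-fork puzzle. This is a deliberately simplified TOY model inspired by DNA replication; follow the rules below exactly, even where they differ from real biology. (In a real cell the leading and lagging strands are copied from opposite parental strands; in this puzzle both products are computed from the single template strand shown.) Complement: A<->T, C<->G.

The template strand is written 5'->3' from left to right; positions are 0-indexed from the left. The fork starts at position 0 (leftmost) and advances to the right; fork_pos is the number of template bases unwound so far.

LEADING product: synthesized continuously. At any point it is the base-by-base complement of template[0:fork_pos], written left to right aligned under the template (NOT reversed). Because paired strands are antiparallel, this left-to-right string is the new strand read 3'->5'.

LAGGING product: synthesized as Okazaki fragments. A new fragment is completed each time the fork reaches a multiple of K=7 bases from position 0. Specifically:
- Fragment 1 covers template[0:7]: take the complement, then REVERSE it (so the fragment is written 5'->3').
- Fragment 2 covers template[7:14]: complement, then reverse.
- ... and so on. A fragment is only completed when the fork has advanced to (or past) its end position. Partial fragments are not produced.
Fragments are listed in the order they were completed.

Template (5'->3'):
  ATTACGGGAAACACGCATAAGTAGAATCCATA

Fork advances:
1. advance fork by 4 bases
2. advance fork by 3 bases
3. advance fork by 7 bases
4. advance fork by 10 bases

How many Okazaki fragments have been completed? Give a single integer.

Step 1: advance 4 -> fork_pos = 0 + 4 = 4. Next multiple of 7 is 7 (not reached); still 0 fragment(s).
Step 2: advance 3 -> fork_pos = 4 + 3 = 7. Reached multiple(s) of 7: 7 -> fragment 1 completed (1 total).
Step 3: advance 7 -> fork_pos = 7 + 7 = 14. Reached multiple(s) of 7: 14 -> fragment 2 completed (2 total).
Step 4: advance 10 -> fork_pos = 14 + 10 = 24. Reached multiple(s) of 7: 21 -> fragment 3 completed (3 total).
Check: final fork_pos = 24; the multiples of 7 that are <= 24 are 7..21 -> 24 // 7 = 3 completed fragment(s).

Answer: 3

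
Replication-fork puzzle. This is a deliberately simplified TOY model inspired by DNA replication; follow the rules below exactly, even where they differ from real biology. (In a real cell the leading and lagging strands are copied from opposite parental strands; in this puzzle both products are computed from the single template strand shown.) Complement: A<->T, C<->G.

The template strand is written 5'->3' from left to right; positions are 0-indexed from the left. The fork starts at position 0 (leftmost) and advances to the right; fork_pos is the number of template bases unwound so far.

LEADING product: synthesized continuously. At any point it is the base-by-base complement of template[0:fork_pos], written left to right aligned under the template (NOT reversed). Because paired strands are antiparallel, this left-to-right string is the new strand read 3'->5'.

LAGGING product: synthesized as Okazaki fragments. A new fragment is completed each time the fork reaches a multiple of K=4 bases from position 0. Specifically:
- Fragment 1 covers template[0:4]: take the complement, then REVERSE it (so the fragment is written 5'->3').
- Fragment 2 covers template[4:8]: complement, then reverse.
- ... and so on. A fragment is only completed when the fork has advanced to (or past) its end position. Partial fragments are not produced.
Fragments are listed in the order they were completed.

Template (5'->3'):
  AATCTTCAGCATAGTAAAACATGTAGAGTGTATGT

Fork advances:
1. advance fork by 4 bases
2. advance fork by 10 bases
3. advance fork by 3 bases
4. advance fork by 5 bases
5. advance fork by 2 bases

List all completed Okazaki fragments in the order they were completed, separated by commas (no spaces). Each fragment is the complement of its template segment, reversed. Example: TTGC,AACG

Step 1: advance 4 -> fork_pos = 0 + 4 = 4. Reached multiple(s) of 4: 4 -> fragment 1 completed (1 total).
Step 2: advance 10 -> fork_pos = 4 + 10 = 14. Reached multiple(s) of 4: 8, 12 -> fragments 2-3 completed (3 total).
Step 3: advance 3 -> fork_pos = 14 + 3 = 17. Reached multiple(s) of 4: 16 -> fragment 4 completed (4 total).
Step 4: advance 5 -> fork_pos = 17 + 5 = 22. Reached multiple(s) of 4: 20 -> fragment 5 completed (5 total).
Step 5: advance 2 -> fork_pos = 22 + 2 = 24. Reached multiple(s) of 4: 24 -> fragment 6 completed (6 total).
Final fork_pos = 24, so 6 fragment(s) are complete. Build each: template segment -> complement -> reverse.
Fragment 1: template[0:4] = AATC -> complement TTAG -> reversed GATT
Fragment 2: template[4:8] = TTCA -> complement AAGT -> reversed TGAA
Fragment 3: template[8:12] = GCAT -> complement CGTA -> reversed ATGC
Fragment 4: template[12:16] = AGTA -> complement TCAT -> reversed TACT
Fragment 5: template[16:20] = AAAC -> complement TTTG -> reversed GTTT
Fragment 6: template[20:24] = ATGT -> complement TACA -> reversed ACAT

Answer: GATT,TGAA,ATGC,TACT,GTTT,ACAT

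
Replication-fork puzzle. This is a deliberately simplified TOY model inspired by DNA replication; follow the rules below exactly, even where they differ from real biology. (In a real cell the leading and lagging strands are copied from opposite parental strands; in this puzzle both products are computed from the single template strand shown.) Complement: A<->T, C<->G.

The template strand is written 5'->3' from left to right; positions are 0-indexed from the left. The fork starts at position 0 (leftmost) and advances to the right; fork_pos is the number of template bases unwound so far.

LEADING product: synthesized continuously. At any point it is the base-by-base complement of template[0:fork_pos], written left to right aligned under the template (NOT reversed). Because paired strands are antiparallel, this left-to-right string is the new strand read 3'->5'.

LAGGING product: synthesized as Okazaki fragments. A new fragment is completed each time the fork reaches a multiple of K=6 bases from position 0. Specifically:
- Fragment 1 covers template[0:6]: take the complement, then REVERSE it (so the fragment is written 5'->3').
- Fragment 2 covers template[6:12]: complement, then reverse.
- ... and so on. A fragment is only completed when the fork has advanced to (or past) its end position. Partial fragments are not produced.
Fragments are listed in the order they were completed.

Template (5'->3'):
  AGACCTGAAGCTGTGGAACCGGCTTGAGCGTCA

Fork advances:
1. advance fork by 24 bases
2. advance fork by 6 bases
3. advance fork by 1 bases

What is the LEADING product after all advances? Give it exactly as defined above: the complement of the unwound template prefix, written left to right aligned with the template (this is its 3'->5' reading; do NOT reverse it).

Answer: TCTGGACTTCGACACCTTGGCCGAACTCGCA

Derivation:
Step 1: advance 24 -> fork_pos = 0 + 24 = 24.
Step 2: advance 6 -> fork_pos = 24 + 6 = 30.
Step 3: advance 1 -> fork_pos = 30 + 1 = 31.
Unwound prefix: template[0:31] = AGACCTGAAGCTGTGGAACCGGCTTGAGCGT
Complement it base by base (A<->T, C<->G), keeping left-to-right order:
  [0:5] AGACC -> TCTGG
  [5:10] TGAAG -> ACTTC
  [10:15] CTGTG -> GACAC
  [15:20] GAACC -> CTTGG
  [20:25] GGCTT -> CCGAA
  [25:30] GAGCG -> CTCGC
  [30:31] T -> A
Concatenate: TCTGGACTTCGACACCTTGGCCGAACTCGCA (length 31; written aligned with the template, i.e. 3'->5').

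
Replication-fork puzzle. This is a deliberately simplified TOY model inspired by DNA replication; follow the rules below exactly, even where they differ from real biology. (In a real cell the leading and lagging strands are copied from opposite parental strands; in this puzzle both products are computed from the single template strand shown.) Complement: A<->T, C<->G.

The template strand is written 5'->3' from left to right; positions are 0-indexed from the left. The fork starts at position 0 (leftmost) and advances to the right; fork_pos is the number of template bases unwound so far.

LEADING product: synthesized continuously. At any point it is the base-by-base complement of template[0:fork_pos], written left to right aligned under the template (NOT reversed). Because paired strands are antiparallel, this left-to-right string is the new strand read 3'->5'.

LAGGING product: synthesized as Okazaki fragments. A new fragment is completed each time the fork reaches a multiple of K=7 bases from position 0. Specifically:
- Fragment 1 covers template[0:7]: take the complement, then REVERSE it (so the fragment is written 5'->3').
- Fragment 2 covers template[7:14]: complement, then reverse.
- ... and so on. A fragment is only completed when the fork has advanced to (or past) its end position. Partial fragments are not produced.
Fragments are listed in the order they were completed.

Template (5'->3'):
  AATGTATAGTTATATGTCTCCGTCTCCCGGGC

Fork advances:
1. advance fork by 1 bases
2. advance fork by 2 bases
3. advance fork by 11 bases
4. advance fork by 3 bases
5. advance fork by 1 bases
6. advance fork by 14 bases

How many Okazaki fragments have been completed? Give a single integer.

Answer: 4

Derivation:
Step 1: advance 1 -> fork_pos = 0 + 1 = 1. Next multiple of 7 is 7 (not reached); still 0 fragment(s).
Step 2: advance 2 -> fork_pos = 1 + 2 = 3. Next multiple of 7 is 7 (not reached); still 0 fragment(s).
Step 3: advance 11 -> fork_pos = 3 + 11 = 14. Reached multiple(s) of 7: 7, 14 -> fragments 1-2 completed (2 total).
Step 4: advance 3 -> fork_pos = 14 + 3 = 17. Next multiple of 7 is 21 (not reached); still 2 fragment(s).
Step 5: advance 1 -> fork_pos = 17 + 1 = 18. Next multiple of 7 is 21 (not reached); still 2 fragment(s).
Step 6: advance 14 -> fork_pos = 18 + 14 = 32. Reached multiple(s) of 7: 21, 28 -> fragments 3-4 completed (4 total).
Check: final fork_pos = 32; the multiples of 7 that are <= 32 are 7..28 -> 32 // 7 = 4 completed fragment(s).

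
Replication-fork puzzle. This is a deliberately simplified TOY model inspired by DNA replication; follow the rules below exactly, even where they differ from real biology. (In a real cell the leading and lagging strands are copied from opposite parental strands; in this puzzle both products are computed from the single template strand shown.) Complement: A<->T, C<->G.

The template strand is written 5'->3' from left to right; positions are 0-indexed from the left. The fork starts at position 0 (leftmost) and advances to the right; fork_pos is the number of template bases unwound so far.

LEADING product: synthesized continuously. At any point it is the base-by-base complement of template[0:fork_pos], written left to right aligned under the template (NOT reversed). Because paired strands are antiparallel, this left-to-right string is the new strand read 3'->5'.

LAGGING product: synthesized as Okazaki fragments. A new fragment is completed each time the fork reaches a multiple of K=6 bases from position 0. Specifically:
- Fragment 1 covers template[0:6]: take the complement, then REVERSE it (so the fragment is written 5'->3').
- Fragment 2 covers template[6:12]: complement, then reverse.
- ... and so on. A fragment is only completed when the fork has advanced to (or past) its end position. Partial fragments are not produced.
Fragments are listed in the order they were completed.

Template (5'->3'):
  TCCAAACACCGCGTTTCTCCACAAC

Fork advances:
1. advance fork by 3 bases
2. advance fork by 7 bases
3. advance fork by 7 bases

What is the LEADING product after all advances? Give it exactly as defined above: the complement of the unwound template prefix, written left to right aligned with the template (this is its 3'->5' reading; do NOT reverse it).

Step 1: advance 3 -> fork_pos = 0 + 3 = 3.
Step 2: advance 7 -> fork_pos = 3 + 7 = 10.
Step 3: advance 7 -> fork_pos = 10 + 7 = 17.
Unwound prefix: template[0:17] = TCCAAACACCGCGTTTC
Complement it base by base (A<->T, C<->G), keeping left-to-right order:
  [0:5] TCCAA -> AGGTT
  [5:10] ACACC -> TGTGG
  [10:15] GCGTT -> CGCAA
  [15:17] TC -> AG
Concatenate: AGGTTTGTGGCGCAAAG (length 17; written aligned with the template, i.e. 3'->5').

Answer: AGGTTTGTGGCGCAAAG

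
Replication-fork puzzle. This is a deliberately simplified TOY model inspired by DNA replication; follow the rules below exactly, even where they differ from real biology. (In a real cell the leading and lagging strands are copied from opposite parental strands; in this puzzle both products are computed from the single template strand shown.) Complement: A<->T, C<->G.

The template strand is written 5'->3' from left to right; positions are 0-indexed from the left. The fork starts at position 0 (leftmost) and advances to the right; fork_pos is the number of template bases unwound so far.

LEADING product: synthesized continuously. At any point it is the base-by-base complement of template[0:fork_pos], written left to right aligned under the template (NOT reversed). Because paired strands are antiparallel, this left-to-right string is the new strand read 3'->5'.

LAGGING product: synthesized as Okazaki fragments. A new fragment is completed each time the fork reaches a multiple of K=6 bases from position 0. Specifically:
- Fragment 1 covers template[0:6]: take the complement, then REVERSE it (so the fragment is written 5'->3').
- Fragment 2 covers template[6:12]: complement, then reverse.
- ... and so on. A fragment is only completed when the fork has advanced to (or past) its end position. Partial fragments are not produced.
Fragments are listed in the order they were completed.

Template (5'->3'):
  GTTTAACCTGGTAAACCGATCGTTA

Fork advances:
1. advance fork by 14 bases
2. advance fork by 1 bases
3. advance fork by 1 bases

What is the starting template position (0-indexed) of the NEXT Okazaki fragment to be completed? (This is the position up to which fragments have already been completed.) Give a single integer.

Answer: 12

Derivation:
Step 1: advance 14 -> fork_pos = 0 + 14 = 14. Reached multiple(s) of 6: 6, 12 -> fragments 1-2 completed (2 total).
Step 2: advance 1 -> fork_pos = 14 + 1 = 15. Next multiple of 6 is 18 (not reached); still 2 fragment(s).
Step 3: advance 1 -> fork_pos = 15 + 1 = 16. Next multiple of 6 is 18 (not reached); still 2 fragment(s).
2 fragment(s) completed, covering template[0:12] (2 x 6 = 12). The next fragment, fragment 3, covers template[12:18], so it starts at position 12.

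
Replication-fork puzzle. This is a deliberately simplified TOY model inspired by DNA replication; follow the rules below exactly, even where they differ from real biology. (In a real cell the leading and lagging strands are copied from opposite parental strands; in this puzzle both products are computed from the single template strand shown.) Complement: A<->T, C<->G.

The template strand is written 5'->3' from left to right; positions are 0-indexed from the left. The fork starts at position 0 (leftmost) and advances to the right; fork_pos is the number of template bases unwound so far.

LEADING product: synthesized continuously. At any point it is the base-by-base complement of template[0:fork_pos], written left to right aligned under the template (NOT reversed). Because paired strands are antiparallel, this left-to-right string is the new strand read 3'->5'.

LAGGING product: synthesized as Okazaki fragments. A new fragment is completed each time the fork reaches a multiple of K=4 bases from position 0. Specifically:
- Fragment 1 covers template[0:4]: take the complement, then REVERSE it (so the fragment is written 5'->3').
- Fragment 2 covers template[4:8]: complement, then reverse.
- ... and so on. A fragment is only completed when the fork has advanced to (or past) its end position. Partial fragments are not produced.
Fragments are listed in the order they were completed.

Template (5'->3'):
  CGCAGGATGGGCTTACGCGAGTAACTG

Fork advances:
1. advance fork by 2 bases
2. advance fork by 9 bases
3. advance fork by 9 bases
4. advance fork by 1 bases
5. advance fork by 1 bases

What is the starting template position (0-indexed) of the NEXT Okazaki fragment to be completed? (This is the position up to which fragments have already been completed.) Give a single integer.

Step 1: advance 2 -> fork_pos = 0 + 2 = 2. Next multiple of 4 is 4 (not reached); still 0 fragment(s).
Step 2: advance 9 -> fork_pos = 2 + 9 = 11. Reached multiple(s) of 4: 4, 8 -> fragments 1-2 completed (2 total).
Step 3: advance 9 -> fork_pos = 11 + 9 = 20. Reached multiple(s) of 4: 12, 16, 20 -> fragments 3-5 completed (5 total).
Step 4: advance 1 -> fork_pos = 20 + 1 = 21. Next multiple of 4 is 24 (not reached); still 5 fragment(s).
Step 5: advance 1 -> fork_pos = 21 + 1 = 22. Next multiple of 4 is 24 (not reached); still 5 fragment(s).
5 fragment(s) completed, covering template[0:20] (5 x 4 = 20). The next fragment, fragment 6, covers template[20:24], so it starts at position 20.

Answer: 20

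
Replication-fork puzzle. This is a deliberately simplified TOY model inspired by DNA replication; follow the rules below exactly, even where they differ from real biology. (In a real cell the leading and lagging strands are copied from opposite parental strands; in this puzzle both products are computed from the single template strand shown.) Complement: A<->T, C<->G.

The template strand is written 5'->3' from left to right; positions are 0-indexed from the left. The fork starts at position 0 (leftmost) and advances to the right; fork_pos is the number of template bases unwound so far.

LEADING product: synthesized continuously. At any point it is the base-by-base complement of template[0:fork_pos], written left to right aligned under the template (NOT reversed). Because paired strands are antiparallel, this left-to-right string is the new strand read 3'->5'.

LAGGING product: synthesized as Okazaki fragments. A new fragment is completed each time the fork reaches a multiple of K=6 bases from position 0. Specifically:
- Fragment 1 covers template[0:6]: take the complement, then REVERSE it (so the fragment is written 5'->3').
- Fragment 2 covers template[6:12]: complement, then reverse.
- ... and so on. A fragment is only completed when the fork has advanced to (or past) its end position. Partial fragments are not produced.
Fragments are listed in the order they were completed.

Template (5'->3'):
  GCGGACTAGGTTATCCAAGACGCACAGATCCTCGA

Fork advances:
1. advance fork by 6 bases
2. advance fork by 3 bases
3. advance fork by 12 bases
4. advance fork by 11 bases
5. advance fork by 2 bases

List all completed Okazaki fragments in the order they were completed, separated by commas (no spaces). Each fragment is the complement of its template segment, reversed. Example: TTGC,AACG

Answer: GTCCGC,AACCTA,TTGGAT,TGCGTC,GATCTG

Derivation:
Step 1: advance 6 -> fork_pos = 0 + 6 = 6. Reached multiple(s) of 6: 6 -> fragment 1 completed (1 total).
Step 2: advance 3 -> fork_pos = 6 + 3 = 9. Next multiple of 6 is 12 (not reached); still 1 fragment(s).
Step 3: advance 12 -> fork_pos = 9 + 12 = 21. Reached multiple(s) of 6: 12, 18 -> fragments 2-3 completed (3 total).
Step 4: advance 11 -> fork_pos = 21 + 11 = 32. Reached multiple(s) of 6: 24, 30 -> fragments 4-5 completed (5 total).
Step 5: advance 2 -> fork_pos = 32 + 2 = 34. Next multiple of 6 is 36 (not reached); still 5 fragment(s).
Final fork_pos = 34, so 5 fragment(s) are complete. Build each: template segment -> complement -> reverse.
Fragment 1: template[0:6] = GCGGAC -> complement CGCCTG -> reversed GTCCGC
Fragment 2: template[6:12] = TAGGTT -> complement ATCCAA -> reversed AACCTA
Fragment 3: template[12:18] = ATCCAA -> complement TAGGTT -> reversed TTGGAT
Fragment 4: template[18:24] = GACGCA -> complement CTGCGT -> reversed TGCGTC
Fragment 5: template[24:30] = CAGATC -> complement GTCTAG -> reversed GATCTG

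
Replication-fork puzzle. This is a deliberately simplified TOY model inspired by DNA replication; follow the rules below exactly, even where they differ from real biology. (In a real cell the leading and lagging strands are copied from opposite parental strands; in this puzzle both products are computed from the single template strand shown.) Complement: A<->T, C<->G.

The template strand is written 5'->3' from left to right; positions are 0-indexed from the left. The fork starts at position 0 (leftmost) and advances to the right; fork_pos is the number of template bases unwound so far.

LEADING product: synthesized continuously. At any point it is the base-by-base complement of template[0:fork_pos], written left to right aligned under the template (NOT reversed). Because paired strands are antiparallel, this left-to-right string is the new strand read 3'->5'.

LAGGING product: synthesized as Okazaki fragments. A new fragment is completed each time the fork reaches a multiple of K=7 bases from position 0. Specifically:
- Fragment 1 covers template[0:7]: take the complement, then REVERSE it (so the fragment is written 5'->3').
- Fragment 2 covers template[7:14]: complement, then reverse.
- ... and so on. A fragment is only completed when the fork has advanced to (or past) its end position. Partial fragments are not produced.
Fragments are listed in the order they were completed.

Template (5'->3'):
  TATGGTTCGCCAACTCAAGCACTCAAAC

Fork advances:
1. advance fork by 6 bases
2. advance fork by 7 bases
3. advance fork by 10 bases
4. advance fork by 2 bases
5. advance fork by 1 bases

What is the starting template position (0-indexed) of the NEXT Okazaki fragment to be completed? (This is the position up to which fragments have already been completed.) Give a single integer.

Step 1: advance 6 -> fork_pos = 0 + 6 = 6. Next multiple of 7 is 7 (not reached); still 0 fragment(s).
Step 2: advance 7 -> fork_pos = 6 + 7 = 13. Reached multiple(s) of 7: 7 -> fragment 1 completed (1 total).
Step 3: advance 10 -> fork_pos = 13 + 10 = 23. Reached multiple(s) of 7: 14, 21 -> fragments 2-3 completed (3 total).
Step 4: advance 2 -> fork_pos = 23 + 2 = 25. Next multiple of 7 is 28 (not reached); still 3 fragment(s).
Step 5: advance 1 -> fork_pos = 25 + 1 = 26. Next multiple of 7 is 28 (not reached); still 3 fragment(s).
3 fragment(s) completed, covering template[0:21] (3 x 7 = 21). The next fragment, fragment 4, covers template[21:28], so it starts at position 21.

Answer: 21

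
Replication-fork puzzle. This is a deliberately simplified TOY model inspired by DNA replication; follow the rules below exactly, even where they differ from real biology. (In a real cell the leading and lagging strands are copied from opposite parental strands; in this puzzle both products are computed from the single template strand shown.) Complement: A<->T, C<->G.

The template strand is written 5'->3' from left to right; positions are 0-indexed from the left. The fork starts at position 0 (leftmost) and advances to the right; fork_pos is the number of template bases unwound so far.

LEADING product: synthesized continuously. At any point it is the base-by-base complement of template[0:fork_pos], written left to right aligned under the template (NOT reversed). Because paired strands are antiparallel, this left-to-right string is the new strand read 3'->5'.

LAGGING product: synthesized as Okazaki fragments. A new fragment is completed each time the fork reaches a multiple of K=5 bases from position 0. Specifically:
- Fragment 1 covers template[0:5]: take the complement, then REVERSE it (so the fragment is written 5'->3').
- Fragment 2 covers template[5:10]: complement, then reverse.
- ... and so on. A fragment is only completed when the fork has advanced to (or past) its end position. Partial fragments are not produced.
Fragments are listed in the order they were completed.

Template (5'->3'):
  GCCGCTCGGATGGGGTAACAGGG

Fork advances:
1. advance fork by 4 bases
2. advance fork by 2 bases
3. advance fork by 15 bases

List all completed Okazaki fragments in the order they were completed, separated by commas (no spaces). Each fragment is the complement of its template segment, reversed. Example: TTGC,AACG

Answer: GCGGC,TCCGA,CCCCA,TGTTA

Derivation:
Step 1: advance 4 -> fork_pos = 0 + 4 = 4. Next multiple of 5 is 5 (not reached); still 0 fragment(s).
Step 2: advance 2 -> fork_pos = 4 + 2 = 6. Reached multiple(s) of 5: 5 -> fragment 1 completed (1 total).
Step 3: advance 15 -> fork_pos = 6 + 15 = 21. Reached multiple(s) of 5: 10, 15, 20 -> fragments 2-4 completed (4 total).
Final fork_pos = 21, so 4 fragment(s) are complete. Build each: template segment -> complement -> reverse.
Fragment 1: template[0:5] = GCCGC -> complement CGGCG -> reversed GCGGC
Fragment 2: template[5:10] = TCGGA -> complement AGCCT -> reversed TCCGA
Fragment 3: template[10:15] = TGGGG -> complement ACCCC -> reversed CCCCA
Fragment 4: template[15:20] = TAACA -> complement ATTGT -> reversed TGTTA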